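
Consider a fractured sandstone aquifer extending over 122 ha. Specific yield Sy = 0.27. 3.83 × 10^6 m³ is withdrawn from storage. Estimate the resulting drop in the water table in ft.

A = 122 ha = 1.22 × 10^6 m²
Δh = ΔV / (Sy × A) = 3.83 × 10^6 m³ / (0.27 × 1.22 × 10^6 m²) = 11.63 m
Δh = 11.63 m = 38.15 ft

Δh ≈ 38.1 ft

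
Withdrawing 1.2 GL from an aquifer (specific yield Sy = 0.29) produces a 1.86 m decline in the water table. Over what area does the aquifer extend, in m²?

A ≈ 2.22 × 10^6 m²

ΔV = 1.2 GL = 1.2 × 10^6 m³
A = ΔV / (Sy × Δh) = 1.2 × 10^6 / (0.29 × 1.86) = 2.225 × 10^6 m²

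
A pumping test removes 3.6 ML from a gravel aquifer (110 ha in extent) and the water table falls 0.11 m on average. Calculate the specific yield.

Sy ≈ 0.03

A = 110 ha = 1.1 × 10^6 m²
ΔV = 3.6 ML = 3600 m³
Sy = ΔV / (A × Δh) = 3600 m³ / (1.1 × 10^6 m² × 0.11 m) = 0.02975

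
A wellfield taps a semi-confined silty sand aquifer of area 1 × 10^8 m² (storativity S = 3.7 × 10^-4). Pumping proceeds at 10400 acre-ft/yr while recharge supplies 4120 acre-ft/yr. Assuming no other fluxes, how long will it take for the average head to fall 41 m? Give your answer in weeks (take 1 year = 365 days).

t ≈ 10.2 weeks

ΔV = S × A × Δh = 3.7 × 10^-4 × 1 × 10^8 × 41 = 1.517 × 10^6 m³
Net withdrawal = 10400 − 4120 = 6280 acre-ft/yr = 21220 m³/d
t = ΔV / Q = 1.517 × 10^6 m³ / 21220 m³/d = 71.48 d
t = 71.48 d ≈ 10.21 weeks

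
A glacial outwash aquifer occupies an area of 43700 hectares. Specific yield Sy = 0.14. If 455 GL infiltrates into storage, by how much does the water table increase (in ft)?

A = 43700 hectares = 4.37 × 10^8 m²
ΔV = 455 GL = 4.55 × 10^8 m³
Δh = ΔV / (Sy × A) = 4.55 × 10^8 m³ / (0.14 × 4.37 × 10^8 m²) = 7.437 m
Δh = 7.437 m = 24.4 ft

Δh ≈ 24.4 ft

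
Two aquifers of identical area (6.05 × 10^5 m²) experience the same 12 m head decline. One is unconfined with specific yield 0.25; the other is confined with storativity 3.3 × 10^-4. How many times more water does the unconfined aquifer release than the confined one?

ΔV_u / ΔV_c ≈ 758

Unconfined: ΔV_u = Sy × A × Δh = 0.25 × 6.05 × 10^5 × 12 = 1.815 × 10^6 m³
Confined: ΔV_c = S × A × Δh = 3.3 × 10^-4 × 6.05 × 10^5 × 12 = 2396 m³
Ratio = ΔV_u / ΔV_c = Sy / S = 0.25 / 3.3 × 10^-4 = 757.6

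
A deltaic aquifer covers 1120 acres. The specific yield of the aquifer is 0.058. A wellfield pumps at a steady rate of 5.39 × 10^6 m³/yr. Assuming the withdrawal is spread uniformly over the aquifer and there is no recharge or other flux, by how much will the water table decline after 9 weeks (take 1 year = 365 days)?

Δh ≈ 3.54 m

A = 1120 acres = 4.532 × 10^6 m²
Q = 5.39 × 10^6 m³/yr = 14770 m³/d
t = 9 weeks = 63 d
ΔV = Q × t = 14770 m³/d × 63 d = 9.303 × 10^5 m³
Δh = ΔV / (Sy × A) = 9.303 × 10^5 / (0.058 × 4.532 × 10^6) = 3.539 m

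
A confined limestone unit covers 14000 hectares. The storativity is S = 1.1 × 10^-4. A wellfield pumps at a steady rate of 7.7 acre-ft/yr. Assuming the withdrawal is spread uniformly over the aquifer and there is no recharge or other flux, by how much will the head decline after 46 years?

Δh ≈ 28.4 m

A = 14000 hectares = 1.4 × 10^8 m²
Q = 7.7 acre-ft/yr = 26.02 m³/d
t = 46 years = 16790 d
ΔV = Q × t = 26.02 m³/d × 16790 d = 4.369 × 10^5 m³
Δh = ΔV / (S × A) = 4.369 × 10^5 / (1.1 × 10^-4 × 1.4 × 10^8) = 28.37 m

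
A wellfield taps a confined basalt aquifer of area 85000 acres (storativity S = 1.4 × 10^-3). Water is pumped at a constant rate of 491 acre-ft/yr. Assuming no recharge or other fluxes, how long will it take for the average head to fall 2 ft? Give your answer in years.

A = 85000 acres = 3.44 × 10^8 m²
Δh = 2 ft = 0.6096 m
ΔV = S × A × Δh = 0.0014 × 3.44 × 10^8 × 0.6096 = 2.936 × 10^5 m³
Q = 491 acre-ft/yr = 1659 m³/d
t = ΔV / Q = 2.936 × 10^5 m³ / 1659 m³/d = 176.9 d
t = 176.9 d ≈ 0.4847 years

t ≈ 0.485 years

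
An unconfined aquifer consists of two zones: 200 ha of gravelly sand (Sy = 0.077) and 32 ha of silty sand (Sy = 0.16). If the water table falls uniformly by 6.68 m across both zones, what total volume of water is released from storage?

A₁ = 200 ha = 2 × 10^6 m²; A₂ = 32 ha = 3.2 × 10^5 m²
ΔV₁ = 0.077 × 2 × 10^6 × 6.68 = 1.029 × 10^6 m³
ΔV₂ = 0.16 × 3.2 × 10^5 × 6.68 = 3.42 × 10^5 m³
ΔV = ΔV₁ + ΔV₂ = 1.371 × 10^6 m³

ΔV ≈ 1.37 × 10^6 m³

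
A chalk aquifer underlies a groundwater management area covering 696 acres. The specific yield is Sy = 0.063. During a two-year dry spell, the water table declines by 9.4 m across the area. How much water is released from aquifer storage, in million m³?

ΔV ≈ 1.67 million m³

A = 696 acres = 2.817 × 10^6 m²
ΔV = Sy × A × Δh = 0.063 × 2.817 × 10^6 m² × 9.4 m = 1.668 × 10^6 m³
ΔV = 1.668 × 10^6 m³ = 1.668 million m³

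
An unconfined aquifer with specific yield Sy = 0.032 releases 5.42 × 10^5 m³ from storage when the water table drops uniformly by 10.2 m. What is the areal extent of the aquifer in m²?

A = ΔV / (Sy × Δh) = 5.42 × 10^5 / (0.032 × 10.2) = 1.661 × 10^6 m²

A ≈ 1.66 × 10^6 m²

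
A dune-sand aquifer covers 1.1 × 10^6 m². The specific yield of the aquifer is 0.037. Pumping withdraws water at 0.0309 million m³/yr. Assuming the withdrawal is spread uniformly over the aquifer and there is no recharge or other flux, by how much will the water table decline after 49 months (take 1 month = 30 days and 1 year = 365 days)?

Q = 0.0309 million m³/yr = 84.66 m³/d
t = 49 months = 1470 d
ΔV = Q × t = 84.66 m³/d × 1470 d = 1.244 × 10^5 m³
Δh = ΔV / (Sy × A) = 1.244 × 10^5 / (0.037 × 1.1 × 10^6) = 3.058 m

Δh ≈ 3.06 m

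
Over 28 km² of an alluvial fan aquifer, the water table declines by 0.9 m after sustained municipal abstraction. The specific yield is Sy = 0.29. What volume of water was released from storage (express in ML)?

A = 28 km² = 2.8 × 10^7 m²
ΔV = Sy × A × Δh = 0.29 × 2.8 × 10^7 m² × 0.9 m = 7.308 × 10^6 m³
ΔV = 7.308 × 10^6 m³ = 7308 ML

ΔV ≈ 7310 ML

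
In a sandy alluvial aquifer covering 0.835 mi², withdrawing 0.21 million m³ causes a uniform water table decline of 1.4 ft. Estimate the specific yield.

Sy ≈ 0.23

A = 0.835 mi² = 2.163 × 10^6 m²
Δh = 1.4 ft = 0.4267 m
ΔV = 0.21 million m³ = 2.1 × 10^5 m³
Sy = ΔV / (A × Δh) = 2.1 × 10^5 m³ / (2.163 × 10^6 m² × 0.4267 m) = 0.2276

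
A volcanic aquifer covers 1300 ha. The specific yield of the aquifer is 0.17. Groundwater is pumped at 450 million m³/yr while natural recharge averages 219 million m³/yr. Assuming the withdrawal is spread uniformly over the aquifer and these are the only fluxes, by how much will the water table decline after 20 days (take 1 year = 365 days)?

A = 1300 ha = 1.3 × 10^7 m²
Net abstraction = 450 − 219 = 231 million m³/yr
Q_net = 231 million m³/yr = 6.329 × 10^5 m³/d
ΔV = Q × t = 6.329 × 10^5 m³/d × 20 d = 1.266 × 10^7 m³
Δh = ΔV / (Sy × A) = 1.266 × 10^7 / (0.17 × 1.3 × 10^7) = 5.727 m

Δh ≈ 5.73 m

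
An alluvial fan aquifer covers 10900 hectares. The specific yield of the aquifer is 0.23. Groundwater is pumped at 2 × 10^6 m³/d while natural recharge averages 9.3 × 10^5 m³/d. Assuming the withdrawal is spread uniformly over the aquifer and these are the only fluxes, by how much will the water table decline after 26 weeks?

A = 10900 hectares = 1.09 × 10^8 m²
Net abstraction = 2 × 10^6 − 9.3 × 10^5 = 1.07 × 10^6 m³/d
t = 26 weeks = 182 d
ΔV = Q × t = 1.07 × 10^6 m³/d × 182 d = 1.947 × 10^8 m³
Δh = ΔV / (Sy × A) = 1.947 × 10^8 / (0.23 × 1.09 × 10^8) = 7.768 m

Δh ≈ 7.77 m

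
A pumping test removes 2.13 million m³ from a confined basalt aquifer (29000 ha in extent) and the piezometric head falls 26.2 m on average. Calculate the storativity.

S ≈ 2.8 × 10^-4

A = 29000 ha = 2.9 × 10^8 m²
ΔV = 2.13 million m³ = 2.13 × 10^6 m³
S = ΔV / (A × Δh) = 2.13 × 10^6 m³ / (2.9 × 10^8 m² × 26.2 m) = 2.803 × 10^-4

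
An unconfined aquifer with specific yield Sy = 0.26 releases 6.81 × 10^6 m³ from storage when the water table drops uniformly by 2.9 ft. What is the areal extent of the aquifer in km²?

A ≈ 29.6 km²

Δh = 2.9 ft = 0.8839 m
A = ΔV / (Sy × Δh) = 6.81 × 10^6 / (0.26 × 0.8839) = 2.963 × 10^7 m²
A = 2.963 × 10^7 m² = 29.63 km²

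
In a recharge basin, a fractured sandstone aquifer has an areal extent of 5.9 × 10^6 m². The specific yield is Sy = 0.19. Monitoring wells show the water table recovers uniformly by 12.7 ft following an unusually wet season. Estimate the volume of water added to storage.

Δh = 12.7 ft = 3.871 m
ΔV = Sy × A × Δh = 0.19 × 5.9 × 10^6 m² × 3.871 m = 4.339 × 10^6 m³

ΔV ≈ 4.34 × 10^6 m³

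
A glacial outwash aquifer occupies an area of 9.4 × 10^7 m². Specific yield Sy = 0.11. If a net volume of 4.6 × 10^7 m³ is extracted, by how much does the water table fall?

Δh = ΔV / (Sy × A) = 4.6 × 10^7 m³ / (0.11 × 9.4 × 10^7 m²) = 4.449 m

Δh ≈ 4.45 m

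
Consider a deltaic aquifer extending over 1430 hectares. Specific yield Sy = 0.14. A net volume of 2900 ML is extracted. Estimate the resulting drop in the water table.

Δh ≈ 1.45 m

A = 1430 hectares = 1.43 × 10^7 m²
ΔV = 2900 ML = 2.9 × 10^6 m³
Δh = ΔV / (Sy × A) = 2.9 × 10^6 m³ / (0.14 × 1.43 × 10^7 m²) = 1.449 m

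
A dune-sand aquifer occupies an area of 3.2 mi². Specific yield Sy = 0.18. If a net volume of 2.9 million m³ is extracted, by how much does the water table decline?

A = 3.2 mi² = 8.288 × 10^6 m²
ΔV = 2.9 million m³ = 2.9 × 10^6 m³
Δh = ΔV / (Sy × A) = 2.9 × 10^6 m³ / (0.18 × 8.288 × 10^6 m²) = 1.944 m

Δh ≈ 1.94 m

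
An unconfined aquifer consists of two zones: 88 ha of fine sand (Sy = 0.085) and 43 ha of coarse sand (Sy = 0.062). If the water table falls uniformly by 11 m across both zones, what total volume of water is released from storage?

A₁ = 88 ha = 8.8 × 10^5 m²; A₂ = 43 ha = 4.3 × 10^5 m²
ΔV₁ = 0.085 × 8.8 × 10^5 × 11 = 8.228 × 10^5 m³
ΔV₂ = 0.062 × 4.3 × 10^5 × 11 = 2.933 × 10^5 m³
ΔV = ΔV₁ + ΔV₂ = 1.116 × 10^6 m³

ΔV ≈ 1.12 × 10^6 m³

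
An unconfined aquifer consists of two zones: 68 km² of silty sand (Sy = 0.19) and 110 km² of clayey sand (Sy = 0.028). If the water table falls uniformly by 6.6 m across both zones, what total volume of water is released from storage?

ΔV ≈ 1.06 × 10^8 m³

A₁ = 68 km² = 6.8 × 10^7 m²; A₂ = 110 km² = 1.1 × 10^8 m²
ΔV₁ = 0.19 × 6.8 × 10^7 × 6.6 = 8.527 × 10^7 m³
ΔV₂ = 0.028 × 1.1 × 10^8 × 6.6 = 2.033 × 10^7 m³
ΔV = ΔV₁ + ΔV₂ = 1.056 × 10^8 m³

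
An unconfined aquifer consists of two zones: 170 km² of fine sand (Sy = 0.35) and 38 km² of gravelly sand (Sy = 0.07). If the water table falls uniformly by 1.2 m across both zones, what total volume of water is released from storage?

A₁ = 170 km² = 1.7 × 10^8 m²; A₂ = 38 km² = 3.8 × 10^7 m²
ΔV₁ = 0.35 × 1.7 × 10^8 × 1.2 = 7.14 × 10^7 m³
ΔV₂ = 0.07 × 3.8 × 10^7 × 1.2 = 3.192 × 10^6 m³
ΔV = ΔV₁ + ΔV₂ = 7.459 × 10^7 m³

ΔV ≈ 7.46 × 10^7 m³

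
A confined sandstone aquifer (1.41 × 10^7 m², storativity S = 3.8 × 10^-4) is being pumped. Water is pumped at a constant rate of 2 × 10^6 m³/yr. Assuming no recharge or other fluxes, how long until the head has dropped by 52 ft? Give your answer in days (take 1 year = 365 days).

Δh = 52 ft = 15.85 m
ΔV = S × A × Δh = 3.8 × 10^-4 × 1.41 × 10^7 × 15.85 = 84920 m³
Q = 2 × 10^6 m³/yr = 5479 m³/d
t = ΔV / Q = 84920 m³ / 5479 m³/d = 15.5 d

t ≈ 15.5 days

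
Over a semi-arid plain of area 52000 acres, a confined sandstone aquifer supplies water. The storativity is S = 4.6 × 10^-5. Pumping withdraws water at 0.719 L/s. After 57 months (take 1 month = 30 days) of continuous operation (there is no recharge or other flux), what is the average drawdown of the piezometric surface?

A = 52000 acres = 2.104 × 10^8 m²
Q = 0.719 L/s = 62.12 m³/d
t = 57 months = 1710 d
ΔV = Q × t = 62.12 m³/d × 1710 d = 1.062 × 10^5 m³
Δh = ΔV / (S × A) = 1.062 × 10^5 / (4.6 × 10^-5 × 2.104 × 10^8) = 10.97 m

Δh ≈ 11 m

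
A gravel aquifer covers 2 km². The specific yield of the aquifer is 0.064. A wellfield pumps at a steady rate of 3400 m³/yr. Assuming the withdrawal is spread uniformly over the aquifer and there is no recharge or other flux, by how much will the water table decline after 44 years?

A = 2 km² = 2 × 10^6 m²
Q = 3400 m³/yr = 9.315 m³/d
t = 44 years = 16060 d
ΔV = Q × t = 9.315 m³/d × 16060 d = 1.496 × 10^5 m³
Δh = ΔV / (Sy × A) = 1.496 × 10^5 / (0.064 × 2 × 10^6) = 1.169 m

Δh ≈ 1.17 m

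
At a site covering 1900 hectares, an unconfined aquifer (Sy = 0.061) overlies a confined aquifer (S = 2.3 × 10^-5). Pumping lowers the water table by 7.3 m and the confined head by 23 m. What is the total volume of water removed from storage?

A = 1900 hectares = 1.9 × 10^7 m²
Unconfined: ΔV_u = Sy × A × Δh_u = 0.061 × 1.9 × 10^7 × 7.3 = 8.461 × 10^6 m³
Confined: ΔV_c = S × A × Δh_c = 2.3 × 10^-5 × 1.9 × 10^7 × 23 = 10050 m³
Total ΔV = 8.461 × 10^6 + 10050 = 8.471 × 10^6 m³

ΔV ≈ 8.47 × 10^6 m³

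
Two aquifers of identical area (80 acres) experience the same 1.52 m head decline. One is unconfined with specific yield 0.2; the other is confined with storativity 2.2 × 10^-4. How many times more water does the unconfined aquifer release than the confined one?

ΔV_u / ΔV_c ≈ 909

A = 80 acres = 3.237 × 10^5 m²
Unconfined: ΔV_u = Sy × A × Δh = 0.2 × 3.237 × 10^5 × 1.52 = 98420 m³
Confined: ΔV_c = S × A × Δh = 2.2 × 10^-4 × 3.237 × 10^5 × 1.52 = 108.3 m³
Ratio = ΔV_u / ΔV_c = Sy / S = 0.2 / 2.2 × 10^-4 = 909.1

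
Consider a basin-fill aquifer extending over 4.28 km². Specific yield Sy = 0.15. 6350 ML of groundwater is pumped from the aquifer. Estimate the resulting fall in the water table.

A = 4.28 km² = 4.28 × 10^6 m²
ΔV = 6350 ML = 6.35 × 10^6 m³
Δh = ΔV / (Sy × A) = 6.35 × 10^6 m³ / (0.15 × 4.28 × 10^6 m²) = 9.891 m

Δh ≈ 9.89 m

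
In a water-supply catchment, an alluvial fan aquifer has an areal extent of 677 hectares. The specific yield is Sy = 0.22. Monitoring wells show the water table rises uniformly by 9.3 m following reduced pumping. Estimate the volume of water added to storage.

ΔV ≈ 1.39 × 10^7 m³

A = 677 hectares = 6.77 × 10^6 m²
ΔV = Sy × A × Δh = 0.22 × 6.77 × 10^6 m² × 9.3 m = 1.385 × 10^7 m³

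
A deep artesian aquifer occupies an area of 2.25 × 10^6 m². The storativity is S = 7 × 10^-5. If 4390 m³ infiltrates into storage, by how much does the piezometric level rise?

Δh = ΔV / (S × A) = 4390 m³ / (7 × 10^-5 × 2.25 × 10^6 m²) = 27.87 m

Δh ≈ 27.9 m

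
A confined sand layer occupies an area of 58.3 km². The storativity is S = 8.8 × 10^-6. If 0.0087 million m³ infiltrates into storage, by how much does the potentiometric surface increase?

A = 58.3 km² = 5.83 × 10^7 m²
ΔV = 0.0087 million m³ = 8700 m³
Δh = ΔV / (S × A) = 8700 m³ / (8.8 × 10^-6 × 5.83 × 10^7 m²) = 16.96 m

Δh ≈ 17 m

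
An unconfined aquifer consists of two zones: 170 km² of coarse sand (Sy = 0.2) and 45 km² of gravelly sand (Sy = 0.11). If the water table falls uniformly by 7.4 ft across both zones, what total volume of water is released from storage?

ΔV ≈ 8.79 × 10^7 m³

A₁ = 170 km² = 1.7 × 10^8 m²; A₂ = 45 km² = 4.5 × 10^7 m²
Δh = 7.4 ft = 2.256 m
ΔV₁ = 0.2 × 1.7 × 10^8 × 2.256 = 7.669 × 10^7 m³
ΔV₂ = 0.11 × 4.5 × 10^7 × 2.256 = 1.116 × 10^7 m³
ΔV = ΔV₁ + ΔV₂ = 8.785 × 10^7 m³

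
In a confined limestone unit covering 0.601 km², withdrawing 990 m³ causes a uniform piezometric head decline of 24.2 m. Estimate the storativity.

S ≈ 6.8 × 10^-5

A = 0.601 km² = 6.01 × 10^5 m²
S = ΔV / (A × Δh) = 990 m³ / (6.01 × 10^5 m² × 24.2 m) = 6.807 × 10^-5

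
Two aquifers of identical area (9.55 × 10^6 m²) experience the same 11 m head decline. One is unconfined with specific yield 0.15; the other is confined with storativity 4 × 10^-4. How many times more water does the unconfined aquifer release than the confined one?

Unconfined: ΔV_u = Sy × A × Δh = 0.15 × 9.55 × 10^6 × 11 = 1.576 × 10^7 m³
Confined: ΔV_c = S × A × Δh = 4 × 10^-4 × 9.55 × 10^6 × 11 = 42020 m³
Ratio = ΔV_u / ΔV_c = Sy / S = 0.15 / 4 × 10^-4 = 375

ΔV_u / ΔV_c ≈ 375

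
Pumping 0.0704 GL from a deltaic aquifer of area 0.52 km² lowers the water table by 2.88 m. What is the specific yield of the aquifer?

Sy ≈ 0.047

A = 0.52 km² = 5.2 × 10^5 m²
ΔV = 0.0704 GL = 70400 m³
Sy = ΔV / (A × Δh) = 70400 m³ / (5.2 × 10^5 m² × 2.88 m) = 0.04701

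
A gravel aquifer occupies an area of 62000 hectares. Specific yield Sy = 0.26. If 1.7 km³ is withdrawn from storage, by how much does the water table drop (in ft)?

A = 62000 hectares = 6.2 × 10^8 m²
ΔV = 1.7 km³ = 1.7 × 10^9 m³
Δh = ΔV / (Sy × A) = 1.7 × 10^9 m³ / (0.26 × 6.2 × 10^8 m²) = 10.55 m
Δh = 10.55 m = 34.6 ft

Δh ≈ 34.6 ft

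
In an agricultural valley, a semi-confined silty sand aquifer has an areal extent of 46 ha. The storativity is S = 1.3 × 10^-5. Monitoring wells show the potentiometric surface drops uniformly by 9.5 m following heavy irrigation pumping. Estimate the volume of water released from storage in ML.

A = 46 ha = 4.6 × 10^5 m²
ΔV = S × A × Δh = 1.3 × 10^-5 × 4.6 × 10^5 m² × 9.5 m = 56.81 m³
ΔV = 56.81 m³ = 0.05681 ML

ΔV ≈ 0.0568 ML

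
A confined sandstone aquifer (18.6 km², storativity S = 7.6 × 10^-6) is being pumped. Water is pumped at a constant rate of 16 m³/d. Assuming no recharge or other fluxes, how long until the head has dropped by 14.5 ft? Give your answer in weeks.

A = 18.6 km² = 1.86 × 10^7 m²
Δh = 14.5 ft = 4.42 m
ΔV = S × A × Δh = 7.6 × 10^-6 × 1.86 × 10^7 × 4.42 = 624.8 m³
t = ΔV / Q = 624.8 m³ / 16 m³/d = 39.05 d
t = 39.05 d ≈ 5.578 weeks

t ≈ 5.58 weeks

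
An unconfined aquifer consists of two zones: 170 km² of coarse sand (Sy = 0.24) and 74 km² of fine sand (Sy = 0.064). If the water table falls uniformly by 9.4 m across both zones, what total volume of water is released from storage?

A₁ = 170 km² = 1.7 × 10^8 m²; A₂ = 74 km² = 7.4 × 10^7 m²
ΔV₁ = 0.24 × 1.7 × 10^8 × 9.4 = 3.835 × 10^8 m³
ΔV₂ = 0.064 × 7.4 × 10^7 × 9.4 = 4.452 × 10^7 m³
ΔV = ΔV₁ + ΔV₂ = 4.28 × 10^8 m³

ΔV ≈ 4.28 × 10^8 m³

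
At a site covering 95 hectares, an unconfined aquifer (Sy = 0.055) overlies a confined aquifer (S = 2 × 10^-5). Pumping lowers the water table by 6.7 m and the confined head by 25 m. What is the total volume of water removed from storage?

ΔV ≈ 3.51 × 10^5 m³

A = 95 hectares = 9.5 × 10^5 m²
Unconfined: ΔV_u = Sy × A × Δh_u = 0.055 × 9.5 × 10^5 × 6.7 = 3.501 × 10^5 m³
Confined: ΔV_c = S × A × Δh_c = 2 × 10^-5 × 9.5 × 10^5 × 25 = 475 m³
Total ΔV = 3.501 × 10^5 + 475 = 3.506 × 10^5 m³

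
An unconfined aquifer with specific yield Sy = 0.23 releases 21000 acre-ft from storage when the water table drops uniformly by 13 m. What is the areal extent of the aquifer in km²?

A ≈ 8.66 km²

ΔV = 21000 acre-ft = 2.59 × 10^7 m³
A = ΔV / (Sy × Δh) = 2.59 × 10^7 / (0.23 × 13) = 8.663 × 10^6 m²
A = 8.663 × 10^6 m² = 8.663 km²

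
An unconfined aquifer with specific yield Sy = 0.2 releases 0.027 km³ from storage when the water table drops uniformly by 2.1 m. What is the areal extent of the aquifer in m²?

ΔV = 0.027 km³ = 2.7 × 10^7 m³
A = ΔV / (Sy × Δh) = 2.7 × 10^7 / (0.2 × 2.1) = 6.429 × 10^7 m²

A ≈ 6.43 × 10^7 m²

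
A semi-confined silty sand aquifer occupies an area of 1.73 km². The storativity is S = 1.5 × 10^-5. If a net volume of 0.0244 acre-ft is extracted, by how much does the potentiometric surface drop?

A = 1.73 km² = 1.73 × 10^6 m²
ΔV = 0.0244 acre-ft = 30.1 m³
Δh = ΔV / (S × A) = 30.1 m³ / (1.5 × 10^-5 × 1.73 × 10^6 m²) = 1.16 m

Δh ≈ 1.16 m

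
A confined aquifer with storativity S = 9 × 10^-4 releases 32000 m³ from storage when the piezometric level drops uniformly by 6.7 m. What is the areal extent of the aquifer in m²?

A ≈ 5.31 × 10^6 m²

A = ΔV / (S × Δh) = 32000 / (9 × 10^-4 × 6.7) = 5.307 × 10^6 m²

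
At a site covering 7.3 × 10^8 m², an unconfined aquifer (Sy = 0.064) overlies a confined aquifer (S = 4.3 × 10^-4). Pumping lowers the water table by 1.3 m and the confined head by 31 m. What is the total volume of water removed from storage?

ΔV ≈ 7.05 × 10^7 m³

Unconfined: ΔV_u = Sy × A × Δh_u = 0.064 × 7.3 × 10^8 × 1.3 = 6.074 × 10^7 m³
Confined: ΔV_c = S × A × Δh_c = 4.3 × 10^-4 × 7.3 × 10^8 × 31 = 9.731 × 10^6 m³
Total ΔV = 6.074 × 10^7 + 9.731 × 10^6 = 7.047 × 10^7 m³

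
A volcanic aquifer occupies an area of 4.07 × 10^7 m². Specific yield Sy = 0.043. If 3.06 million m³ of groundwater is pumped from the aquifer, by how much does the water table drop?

Δh ≈ 1.75 m

ΔV = 3.06 million m³ = 3.06 × 10^6 m³
Δh = ΔV / (Sy × A) = 3.06 × 10^6 m³ / (0.043 × 4.07 × 10^7 m²) = 1.748 m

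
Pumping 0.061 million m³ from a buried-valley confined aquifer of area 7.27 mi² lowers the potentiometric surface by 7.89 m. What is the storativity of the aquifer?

S ≈ 4.1 × 10^-4

A = 7.27 mi² = 1.883 × 10^7 m²
ΔV = 0.061 million m³ = 61000 m³
S = ΔV / (A × Δh) = 61000 m³ / (1.883 × 10^7 m² × 7.89 m) = 4.106 × 10^-4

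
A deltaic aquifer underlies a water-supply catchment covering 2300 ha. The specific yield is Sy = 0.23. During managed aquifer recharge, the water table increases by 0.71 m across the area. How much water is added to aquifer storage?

A = 2300 ha = 2.3 × 10^7 m²
ΔV = Sy × A × Δh = 0.23 × 2.3 × 10^7 m² × 0.71 m = 3.756 × 10^6 m³

ΔV ≈ 3.76 × 10^6 m³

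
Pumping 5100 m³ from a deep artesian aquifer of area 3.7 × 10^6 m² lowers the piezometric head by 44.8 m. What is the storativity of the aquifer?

S ≈ 3.1 × 10^-5

S = ΔV / (A × Δh) = 5100 m³ / (3.7 × 10^6 m² × 44.8 m) = 3.077 × 10^-5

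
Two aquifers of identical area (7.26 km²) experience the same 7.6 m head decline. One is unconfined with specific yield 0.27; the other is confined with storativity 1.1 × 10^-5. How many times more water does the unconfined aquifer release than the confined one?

A = 7.26 km² = 7.26 × 10^6 m²
Unconfined: ΔV_u = Sy × A × Δh = 0.27 × 7.26 × 10^6 × 7.6 = 1.49 × 10^7 m³
Confined: ΔV_c = S × A × Δh = 1.1 × 10^-5 × 7.26 × 10^6 × 7.6 = 606.9 m³
Ratio = ΔV_u / ΔV_c = Sy / S = 0.27 / 1.1 × 10^-5 = 24550

ΔV_u / ΔV_c ≈ 24500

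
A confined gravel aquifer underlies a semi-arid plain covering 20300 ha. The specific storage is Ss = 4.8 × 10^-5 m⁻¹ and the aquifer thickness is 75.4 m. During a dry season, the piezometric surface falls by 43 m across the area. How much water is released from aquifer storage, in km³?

ΔV ≈ 0.0316 km³

S = Ss × b = 4.8 × 10^-5 m⁻¹ × 75.4 m = 3.619 × 10^-3
A = 20300 ha = 2.03 × 10^8 m²
ΔV = S × A × Δh = 0.003619 × 2.03 × 10^8 m² × 43 m = 3.159 × 10^7 m³
ΔV = 3.159 × 10^7 m³ = 0.03159 km³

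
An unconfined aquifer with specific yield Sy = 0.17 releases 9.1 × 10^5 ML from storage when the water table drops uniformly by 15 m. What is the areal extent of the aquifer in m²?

A ≈ 3.57 × 10^8 m²

ΔV = 9.1 × 10^5 ML = 9.1 × 10^8 m³
A = ΔV / (Sy × Δh) = 9.1 × 10^8 / (0.17 × 15) = 3.569 × 10^8 m²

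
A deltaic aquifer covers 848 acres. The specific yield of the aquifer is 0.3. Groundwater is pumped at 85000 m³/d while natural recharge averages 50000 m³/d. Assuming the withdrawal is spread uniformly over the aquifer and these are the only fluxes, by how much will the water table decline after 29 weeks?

A = 848 acres = 3.432 × 10^6 m²
Net abstraction = 85000 − 50000 = 35000 m³/d
t = 29 weeks = 203 d
ΔV = Q × t = 35000 m³/d × 203 d = 7.105 × 10^6 m³
Δh = ΔV / (Sy × A) = 7.105 × 10^6 / (0.3 × 3.432 × 10^6) = 6.901 m

Δh ≈ 6.9 m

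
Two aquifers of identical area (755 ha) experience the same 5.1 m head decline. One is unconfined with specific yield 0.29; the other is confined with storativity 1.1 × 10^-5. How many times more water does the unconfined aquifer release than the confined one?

ΔV_u / ΔV_c ≈ 26400

A = 755 ha = 7.55 × 10^6 m²
Unconfined: ΔV_u = Sy × A × Δh = 0.29 × 7.55 × 10^6 × 5.1 = 1.117 × 10^7 m³
Confined: ΔV_c = S × A × Δh = 1.1 × 10^-5 × 7.55 × 10^6 × 5.1 = 423.6 m³
Ratio = ΔV_u / ΔV_c = Sy / S = 0.29 / 1.1 × 10^-5 = 26360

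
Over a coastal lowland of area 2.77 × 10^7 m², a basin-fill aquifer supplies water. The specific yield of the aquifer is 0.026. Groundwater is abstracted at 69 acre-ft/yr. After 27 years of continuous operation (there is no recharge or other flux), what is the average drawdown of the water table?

Q = 69 acre-ft/yr = 233.2 m³/d
t = 27 years = 9855 d
ΔV = Q × t = 233.2 m³/d × 9855 d = 2.298 × 10^6 m³
Δh = ΔV / (Sy × A) = 2.298 × 10^6 / (0.026 × 2.77 × 10^7) = 3.191 m

Δh ≈ 3.19 m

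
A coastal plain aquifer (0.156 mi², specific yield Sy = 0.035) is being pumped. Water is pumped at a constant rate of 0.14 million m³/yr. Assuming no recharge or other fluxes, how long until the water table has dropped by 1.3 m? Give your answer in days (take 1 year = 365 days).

A = 0.156 mi² = 4.04 × 10^5 m²
ΔV = Sy × A × Δh = 0.035 × 4.04 × 10^5 × 1.3 = 18380 m³
Q = 0.14 million m³/yr = 383.6 m³/d
t = ΔV / Q = 18380 m³ / 383.6 m³/d = 47.93 d

t ≈ 47.9 days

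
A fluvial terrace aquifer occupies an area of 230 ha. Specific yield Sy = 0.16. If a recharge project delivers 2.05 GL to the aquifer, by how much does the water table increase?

Δh ≈ 5.57 m

A = 230 ha = 2.3 × 10^6 m²
ΔV = 2.05 GL = 2.05 × 10^6 m³
Δh = ΔV / (Sy × A) = 2.05 × 10^6 m³ / (0.16 × 2.3 × 10^6 m²) = 5.571 m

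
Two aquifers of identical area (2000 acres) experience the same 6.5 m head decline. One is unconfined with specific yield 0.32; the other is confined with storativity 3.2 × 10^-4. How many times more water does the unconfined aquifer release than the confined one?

A = 2000 acres = 8.094 × 10^6 m²
Unconfined: ΔV_u = Sy × A × Δh = 0.32 × 8.094 × 10^6 × 6.5 = 1.683 × 10^7 m³
Confined: ΔV_c = S × A × Δh = 3.2 × 10^-4 × 8.094 × 10^6 × 6.5 = 16830 m³
Ratio = ΔV_u / ΔV_c = Sy / S = 0.32 / 3.2 × 10^-4 = 1000

ΔV_u / ΔV_c ≈ 1000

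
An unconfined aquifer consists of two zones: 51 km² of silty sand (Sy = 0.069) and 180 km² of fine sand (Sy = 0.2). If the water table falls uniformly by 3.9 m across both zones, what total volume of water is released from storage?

ΔV ≈ 1.54 × 10^8 m³

A₁ = 51 km² = 5.1 × 10^7 m²; A₂ = 180 km² = 1.8 × 10^8 m²
ΔV₁ = 0.069 × 5.1 × 10^7 × 3.9 = 1.372 × 10^7 m³
ΔV₂ = 0.2 × 1.8 × 10^8 × 3.9 = 1.404 × 10^8 m³
ΔV = ΔV₁ + ΔV₂ = 1.541 × 10^8 m³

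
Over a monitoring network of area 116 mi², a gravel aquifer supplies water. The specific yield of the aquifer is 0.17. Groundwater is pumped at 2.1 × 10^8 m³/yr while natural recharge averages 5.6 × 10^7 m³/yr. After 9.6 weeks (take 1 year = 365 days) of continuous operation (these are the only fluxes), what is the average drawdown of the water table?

A = 116 mi² = 3.004 × 10^8 m²
Net abstraction = 2.1 × 10^8 − 5.6 × 10^7 = 1.54 × 10^8 m³/yr
Q_net = 1.54 × 10^8 m³/yr = 4.219 × 10^5 m³/d
t = 9.6 weeks = 67.2 d
ΔV = Q × t = 4.219 × 10^5 m³/d × 67.2 d = 2.835 × 10^7 m³
Δh = ΔV / (Sy × A) = 2.835 × 10^7 / (0.17 × 3.004 × 10^8) = 0.5551 m

Δh ≈ 0.555 m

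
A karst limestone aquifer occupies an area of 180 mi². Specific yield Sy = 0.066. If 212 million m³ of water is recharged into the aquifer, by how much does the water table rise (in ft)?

A = 180 mi² = 4.662 × 10^8 m²
ΔV = 212 million m³ = 2.12 × 10^8 m³
Δh = ΔV / (Sy × A) = 2.12 × 10^8 m³ / (0.066 × 4.662 × 10^8 m²) = 6.89 m
Δh = 6.89 m = 22.61 ft

Δh ≈ 22.6 ft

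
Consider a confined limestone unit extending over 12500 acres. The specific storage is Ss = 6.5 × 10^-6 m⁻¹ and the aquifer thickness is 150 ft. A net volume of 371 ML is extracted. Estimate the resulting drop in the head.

Δh ≈ 24.7 m

b = 150 ft = 45.72 m
S = Ss × b = 6.5 × 10^-6 m⁻¹ × 45.72 m = 2.972 × 10^-4
A = 12500 acres = 5.059 × 10^7 m²
ΔV = 371 ML = 3.71 × 10^5 m³
Δh = ΔV / (S × A) = 3.71 × 10^5 m³ / (2.972 × 10^-4 × 5.059 × 10^7 m²) = 24.68 m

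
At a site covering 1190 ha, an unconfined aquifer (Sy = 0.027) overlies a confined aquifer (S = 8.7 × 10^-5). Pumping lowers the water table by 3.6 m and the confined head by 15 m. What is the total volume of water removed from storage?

A = 1190 ha = 1.19 × 10^7 m²
Unconfined: ΔV_u = Sy × A × Δh_u = 0.027 × 1.19 × 10^7 × 3.6 = 1.157 × 10^6 m³
Confined: ΔV_c = S × A × Δh_c = 8.7 × 10^-5 × 1.19 × 10^7 × 15 = 15530 m³
Total ΔV = 1.157 × 10^6 + 15530 = 1.172 × 10^6 m³

ΔV ≈ 1.17 × 10^6 m³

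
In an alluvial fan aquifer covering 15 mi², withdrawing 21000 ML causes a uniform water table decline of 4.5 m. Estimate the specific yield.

Sy ≈ 0.12

A = 15 mi² = 3.885 × 10^7 m²
ΔV = 21000 ML = 2.1 × 10^7 m³
Sy = ΔV / (A × Δh) = 2.1 × 10^7 m³ / (3.885 × 10^7 m² × 4.5 m) = 0.1201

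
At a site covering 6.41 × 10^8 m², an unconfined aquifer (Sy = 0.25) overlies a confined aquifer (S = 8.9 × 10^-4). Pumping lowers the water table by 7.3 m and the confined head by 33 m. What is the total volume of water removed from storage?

ΔV ≈ 1.19 × 10^9 m³

Unconfined: ΔV_u = Sy × A × Δh_u = 0.25 × 6.41 × 10^8 × 7.3 = 1.17 × 10^9 m³
Confined: ΔV_c = S × A × Δh_c = 8.9 × 10^-4 × 6.41 × 10^8 × 33 = 1.883 × 10^7 m³
Total ΔV = 1.17 × 10^9 + 1.883 × 10^7 = 1.189 × 10^9 m³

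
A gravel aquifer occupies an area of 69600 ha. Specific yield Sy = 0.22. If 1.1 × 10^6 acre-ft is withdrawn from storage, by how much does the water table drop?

Δh ≈ 8.86 m

A = 69600 ha = 6.96 × 10^8 m²
ΔV = 1.1 × 10^6 acre-ft = 1.357 × 10^9 m³
Δh = ΔV / (Sy × A) = 1.357 × 10^9 m³ / (0.22 × 6.96 × 10^8 m²) = 8.861 m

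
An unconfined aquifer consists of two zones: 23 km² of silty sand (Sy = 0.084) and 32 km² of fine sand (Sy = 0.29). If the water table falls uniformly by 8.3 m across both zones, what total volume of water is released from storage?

A₁ = 23 km² = 2.3 × 10^7 m²; A₂ = 32 km² = 3.2 × 10^7 m²
ΔV₁ = 0.084 × 2.3 × 10^7 × 8.3 = 1.604 × 10^7 m³
ΔV₂ = 0.29 × 3.2 × 10^7 × 8.3 = 7.702 × 10^7 m³
ΔV = ΔV₁ + ΔV₂ = 9.306 × 10^7 m³

ΔV ≈ 9.31 × 10^7 m³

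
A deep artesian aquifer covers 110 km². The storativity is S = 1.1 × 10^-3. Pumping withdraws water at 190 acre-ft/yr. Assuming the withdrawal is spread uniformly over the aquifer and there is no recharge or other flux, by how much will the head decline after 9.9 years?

Δh ≈ 19.2 m

A = 110 km² = 1.1 × 10^8 m²
Q = 190 acre-ft/yr = 642.1 m³/d
t = 9.9 years = 3614 d
ΔV = Q × t = 642.1 m³/d × 3614 d = 2.32 × 10^6 m³
Δh = ΔV / (S × A) = 2.32 × 10^6 / (0.0011 × 1.1 × 10^8) = 19.18 m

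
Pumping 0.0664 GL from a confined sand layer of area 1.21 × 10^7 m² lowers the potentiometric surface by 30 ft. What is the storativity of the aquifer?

S ≈ 6 × 10^-4

Δh = 30 ft = 9.144 m
ΔV = 0.0664 GL = 66400 m³
S = ΔV / (A × Δh) = 66400 m³ / (1.21 × 10^7 m² × 9.144 m) = 6.001 × 10^-4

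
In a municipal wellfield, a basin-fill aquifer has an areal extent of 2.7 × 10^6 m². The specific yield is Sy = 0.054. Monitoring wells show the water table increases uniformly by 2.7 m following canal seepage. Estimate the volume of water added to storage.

ΔV = Sy × A × Δh = 0.054 × 2.7 × 10^6 m² × 2.7 m = 3.937 × 10^5 m³

ΔV ≈ 3.94 × 10^5 m³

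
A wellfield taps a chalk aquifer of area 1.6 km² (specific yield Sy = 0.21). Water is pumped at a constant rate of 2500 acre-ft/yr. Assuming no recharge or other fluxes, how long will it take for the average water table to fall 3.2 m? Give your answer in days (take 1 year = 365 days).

A = 1.6 km² = 1.6 × 10^6 m²
ΔV = Sy × A × Δh = 0.21 × 1.6 × 10^6 × 3.2 = 1.075 × 10^6 m³
Q = 2500 acre-ft/yr = 8449 m³/d
t = ΔV / Q = 1.075 × 10^6 m³ / 8449 m³/d = 127.3 d

t ≈ 127 days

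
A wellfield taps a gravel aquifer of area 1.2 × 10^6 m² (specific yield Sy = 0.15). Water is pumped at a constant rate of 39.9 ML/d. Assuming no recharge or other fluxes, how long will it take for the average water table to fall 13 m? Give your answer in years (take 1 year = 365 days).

t ≈ 0.161 years

ΔV = Sy × A × Δh = 0.15 × 1.2 × 10^6 × 13 = 2.34 × 10^6 m³
Q = 39.9 ML/d = 39900 m³/d
t = ΔV / Q = 2.34 × 10^6 m³ / 39900 m³/d = 58.65 d
t = 58.65 d ≈ 0.1607 years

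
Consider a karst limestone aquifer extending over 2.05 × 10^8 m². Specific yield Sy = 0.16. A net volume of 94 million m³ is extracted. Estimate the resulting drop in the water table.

Δh ≈ 2.87 m

ΔV = 94 million m³ = 9.4 × 10^7 m³
Δh = ΔV / (Sy × A) = 9.4 × 10^7 m³ / (0.16 × 2.05 × 10^8 m²) = 2.866 m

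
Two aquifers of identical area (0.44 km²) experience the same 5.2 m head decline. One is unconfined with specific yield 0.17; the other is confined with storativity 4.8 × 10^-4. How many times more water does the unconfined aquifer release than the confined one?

A = 0.44 km² = 4.4 × 10^5 m²
Unconfined: ΔV_u = Sy × A × Δh = 0.17 × 4.4 × 10^5 × 5.2 = 3.89 × 10^5 m³
Confined: ΔV_c = S × A × Δh = 4.8 × 10^-4 × 4.4 × 10^5 × 5.2 = 1098 m³
Ratio = ΔV_u / ΔV_c = Sy / S = 0.17 / 4.8 × 10^-4 = 354.2

ΔV_u / ΔV_c ≈ 354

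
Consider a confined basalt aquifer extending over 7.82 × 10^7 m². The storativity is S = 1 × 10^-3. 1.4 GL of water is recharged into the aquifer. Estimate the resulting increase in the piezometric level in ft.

Δh ≈ 58.7 ft

ΔV = 1.4 GL = 1.4 × 10^6 m³
Δh = ΔV / (S × A) = 1.4 × 10^6 m³ / (0.001 × 7.82 × 10^7 m²) = 17.9 m
Δh = 17.9 m = 58.74 ft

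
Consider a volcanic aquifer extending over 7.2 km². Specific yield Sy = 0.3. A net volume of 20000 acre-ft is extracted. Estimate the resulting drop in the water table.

A = 7.2 km² = 7.2 × 10^6 m²
ΔV = 20000 acre-ft = 2.467 × 10^7 m³
Δh = ΔV / (Sy × A) = 2.467 × 10^7 m³ / (0.3 × 7.2 × 10^6 m²) = 11.42 m

Δh ≈ 11.4 m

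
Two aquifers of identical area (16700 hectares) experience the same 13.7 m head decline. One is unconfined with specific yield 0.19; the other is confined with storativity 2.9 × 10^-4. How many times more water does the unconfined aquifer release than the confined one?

ΔV_u / ΔV_c ≈ 655

A = 16700 hectares = 1.67 × 10^8 m²
Unconfined: ΔV_u = Sy × A × Δh = 0.19 × 1.67 × 10^8 × 13.7 = 4.347 × 10^8 m³
Confined: ΔV_c = S × A × Δh = 2.9 × 10^-4 × 1.67 × 10^8 × 13.7 = 6.635 × 10^5 m³
Ratio = ΔV_u / ΔV_c = Sy / S = 0.19 / 2.9 × 10^-4 = 655.2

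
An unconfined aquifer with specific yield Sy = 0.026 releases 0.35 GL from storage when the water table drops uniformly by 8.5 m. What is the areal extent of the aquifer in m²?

A ≈ 1.58 × 10^6 m²

ΔV = 0.35 GL = 3.5 × 10^5 m³
A = ΔV / (Sy × Δh) = 3.5 × 10^5 / (0.026 × 8.5) = 1.584 × 10^6 m²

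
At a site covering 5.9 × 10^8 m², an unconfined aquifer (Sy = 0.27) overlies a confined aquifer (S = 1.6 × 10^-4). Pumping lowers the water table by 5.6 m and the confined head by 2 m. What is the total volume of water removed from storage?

Unconfined: ΔV_u = Sy × A × Δh_u = 0.27 × 5.9 × 10^8 × 5.6 = 8.921 × 10^8 m³
Confined: ΔV_c = S × A × Δh_c = 1.6 × 10^-4 × 5.9 × 10^8 × 2 = 1.888 × 10^5 m³
Total ΔV = 8.921 × 10^8 + 1.888 × 10^5 = 8.923 × 10^8 m³

ΔV ≈ 8.92 × 10^8 m³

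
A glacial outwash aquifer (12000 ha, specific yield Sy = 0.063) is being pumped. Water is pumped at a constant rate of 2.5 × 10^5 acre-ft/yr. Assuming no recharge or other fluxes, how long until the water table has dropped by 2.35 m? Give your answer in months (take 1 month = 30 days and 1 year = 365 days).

t ≈ 0.701 months

A = 12000 ha = 1.2 × 10^8 m²
ΔV = Sy × A × Δh = 0.063 × 1.2 × 10^8 × 2.35 = 1.777 × 10^7 m³
Q = 2.5 × 10^5 acre-ft/yr = 8.449 × 10^5 m³/d
t = ΔV / Q = 1.777 × 10^7 m³ / 8.449 × 10^5 m³/d = 21.03 d
t = 21.03 d ≈ 0.701 months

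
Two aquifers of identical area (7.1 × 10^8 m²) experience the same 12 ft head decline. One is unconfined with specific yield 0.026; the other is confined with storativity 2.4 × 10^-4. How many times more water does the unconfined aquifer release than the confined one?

ΔV_u / ΔV_c ≈ 108

Δh = 12 ft = 3.658 m
Unconfined: ΔV_u = Sy × A × Δh = 0.026 × 7.1 × 10^8 × 3.658 = 6.752 × 10^7 m³
Confined: ΔV_c = S × A × Δh = 2.4 × 10^-4 × 7.1 × 10^8 × 3.658 = 6.233 × 10^5 m³
Ratio = ΔV_u / ΔV_c = Sy / S = 0.026 / 2.4 × 10^-4 = 108.3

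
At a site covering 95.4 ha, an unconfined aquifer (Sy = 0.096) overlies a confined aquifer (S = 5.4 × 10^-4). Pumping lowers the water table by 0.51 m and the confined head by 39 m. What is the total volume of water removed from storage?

ΔV ≈ 66800 m³

A = 95.4 ha = 9.54 × 10^5 m²
Unconfined: ΔV_u = Sy × A × Δh_u = 0.096 × 9.54 × 10^5 × 0.51 = 46710 m³
Confined: ΔV_c = S × A × Δh_c = 5.4 × 10^-4 × 9.54 × 10^5 × 39 = 20090 m³
Total ΔV = 46710 + 20090 = 66800 m³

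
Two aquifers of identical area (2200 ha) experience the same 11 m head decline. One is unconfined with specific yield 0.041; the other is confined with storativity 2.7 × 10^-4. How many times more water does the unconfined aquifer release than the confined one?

A = 2200 ha = 2.2 × 10^7 m²
Unconfined: ΔV_u = Sy × A × Δh = 0.041 × 2.2 × 10^7 × 11 = 9.922 × 10^6 m³
Confined: ΔV_c = S × A × Δh = 2.7 × 10^-4 × 2.2 × 10^7 × 11 = 65340 m³
Ratio = ΔV_u / ΔV_c = Sy / S = 0.041 / 2.7 × 10^-4 = 151.9

ΔV_u / ΔV_c ≈ 152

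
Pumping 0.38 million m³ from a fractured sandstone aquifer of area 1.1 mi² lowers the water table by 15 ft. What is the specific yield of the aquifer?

A = 1.1 mi² = 2.849 × 10^6 m²
Δh = 15 ft = 4.572 m
ΔV = 0.38 million m³ = 3.8 × 10^5 m³
Sy = ΔV / (A × Δh) = 3.8 × 10^5 m³ / (2.849 × 10^6 m² × 4.572 m) = 0.02917

Sy ≈ 0.029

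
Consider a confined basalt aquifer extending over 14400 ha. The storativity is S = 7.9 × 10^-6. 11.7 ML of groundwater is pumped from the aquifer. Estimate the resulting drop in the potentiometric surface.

Δh ≈ 10.3 m

A = 14400 ha = 1.44 × 10^8 m²
ΔV = 11.7 ML = 11700 m³
Δh = ΔV / (S × A) = 11700 m³ / (7.9 × 10^-6 × 1.44 × 10^8 m²) = 10.28 m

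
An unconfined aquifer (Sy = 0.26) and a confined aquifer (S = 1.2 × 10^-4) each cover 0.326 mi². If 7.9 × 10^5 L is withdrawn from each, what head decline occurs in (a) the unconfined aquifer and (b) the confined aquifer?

A = 0.326 mi² = 8.443 × 10^5 m²
ΔV = 7.9 × 10^5 L = 790 m³
Unconfined: Δh_u = ΔV/(Sy·A) = 790/(0.26 × 8.443 × 10^5) = 0.003599 m
Confined: Δh_c = ΔV/(S·A) = 790/(1.2 × 10^-4 × 8.443 × 10^5) = 7.797 m

Δh_u ≈ 0.0036 m; Δh_c ≈ 7.8 m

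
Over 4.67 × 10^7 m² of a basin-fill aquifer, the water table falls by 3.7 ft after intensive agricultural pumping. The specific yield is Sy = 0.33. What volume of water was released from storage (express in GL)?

ΔV ≈ 17.4 GL

Δh = 3.7 ft = 1.128 m
ΔV = Sy × A × Δh = 0.33 × 4.67 × 10^7 m² × 1.128 m = 1.738 × 10^7 m³
ΔV = 1.738 × 10^7 m³ = 17.38 GL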